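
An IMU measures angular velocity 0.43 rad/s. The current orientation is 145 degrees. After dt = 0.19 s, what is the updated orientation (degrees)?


delta_theta = w * dt = 0.43 * 0.19 = 0.0817 rad
= 4.6811 deg
theta_new = 145 + 4.6811 = 149.6811 deg


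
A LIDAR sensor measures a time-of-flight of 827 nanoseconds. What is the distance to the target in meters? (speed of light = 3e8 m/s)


tof = 827 ns = 8.27e-07 s
dist = c * tof / 2
= 3e8 * 8.27e-07 / 2
= 124.05 m


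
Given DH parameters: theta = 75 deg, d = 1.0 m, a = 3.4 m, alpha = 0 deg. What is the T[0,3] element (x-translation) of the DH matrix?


T[0,3] = a * cos(theta)
= 3.4 * cos(75 deg)
= 3.4 * 0.2588
= 0.88


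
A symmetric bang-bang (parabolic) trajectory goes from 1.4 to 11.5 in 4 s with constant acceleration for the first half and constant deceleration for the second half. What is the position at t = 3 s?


Symmetric rest-to-rest: each phase covers (pf-p0)/2 in time T/2. 0.5*a*(T/2)^2 = (pf-p0)/2 => a = 4*(pf-p0)/T^2
a = 4*(11.5-1.4)/4^2 = 2.525
t = 3 is in the deceleration phase (t > T/2).
p = pf - 0.5*a*(T-t)^2 = 11.5 - 0.5*2.525*1^2
= 10.2375


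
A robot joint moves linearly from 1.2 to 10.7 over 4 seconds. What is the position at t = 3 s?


s = t/T = 3/4 = 0.75
p(t) = p0 + (pf-p0)*s
= 1.2 + (10.7 - 1.2) * 0.75
= 8.325


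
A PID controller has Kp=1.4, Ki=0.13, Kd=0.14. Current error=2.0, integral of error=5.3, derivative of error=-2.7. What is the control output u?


u = Kp*e + Ki*int(e) + Kd*de/dt
= 1.4*2.0 + 0.13*5.3 + 0.14*(-2.7)
= 2.8 + 0.689 + -0.378
= 3.111


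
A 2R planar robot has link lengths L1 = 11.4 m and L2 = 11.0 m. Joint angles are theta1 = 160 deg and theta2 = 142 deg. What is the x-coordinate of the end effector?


Convert angles to radians: theta1 = 2.7925, theta2 = 2.4784
x = L1*cos(theta1) + L2*cos(theta1+theta2)
x = -10.7125 + 5.8291
x = -4.8834


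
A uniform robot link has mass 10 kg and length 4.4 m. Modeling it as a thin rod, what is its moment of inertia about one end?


I = (1/3) * m * L^2
= (1/3) * 10 * 4.4^2
= 0.333333 * 10 * 19.36
= 64.5333 kg*m^2


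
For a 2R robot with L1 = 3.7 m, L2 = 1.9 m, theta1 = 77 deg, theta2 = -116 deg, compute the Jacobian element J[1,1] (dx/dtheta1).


J[1,1] = -L1*sin(t1) - L2*sin(t1+t2)
= -3.7*sin(77) - 1.9*sin(-39)
= -2.4095


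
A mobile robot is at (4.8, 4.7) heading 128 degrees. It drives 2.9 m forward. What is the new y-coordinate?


y_new = y0 + d*sin(theta)
= 4.7 + 2.9*sin(128)
= 4.7 + 2.2852
= 6.9852


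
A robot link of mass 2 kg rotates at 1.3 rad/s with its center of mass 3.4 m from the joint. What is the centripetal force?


F = m * omega^2 * r
= 2 * 1.3^2 * 3.4
= 2 * 1.69 * 3.4
= 11.492 N


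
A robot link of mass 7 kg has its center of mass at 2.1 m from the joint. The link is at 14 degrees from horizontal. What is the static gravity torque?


tau = m*g*L*cos(angle)
= 7 * 9.81 * 2.1 * cos(14 deg)
= 7 * 9.81 * 2.1 * 0.9703
= 139.9234 Nm


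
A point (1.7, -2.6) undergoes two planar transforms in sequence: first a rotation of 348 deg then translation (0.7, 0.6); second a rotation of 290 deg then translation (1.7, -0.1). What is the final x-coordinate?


After transform 1:
x1 = cos(348)*1.7 - sin(348)*-2.6 + 0.7 = 1.8223
y1 = sin(348)*1.7 + cos(348)*-2.6 + 0.6 = -2.2966
After transform 2:
x2 = cos(290)*1.8223 - sin(290)*-2.2966 + 1.7
= 0.1651


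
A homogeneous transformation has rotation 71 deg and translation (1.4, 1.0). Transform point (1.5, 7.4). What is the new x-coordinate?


x' = cos(theta)*px - sin(theta)*py + tx
= 0.3256*1.5 - 0.9455*7.4 + 1.4
= -5.1085


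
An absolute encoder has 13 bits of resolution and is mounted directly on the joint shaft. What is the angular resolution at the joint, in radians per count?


counts = 2^13 = 8192
resolution = 2*pi / 8192
= 7.6699e-04 rad/count


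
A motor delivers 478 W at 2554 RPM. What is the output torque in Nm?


omega = 2554 * 2*pi/60 = 267.4543 rad/s
tau = P / omega = 478 / 267.4543
= 1.7872 Nm


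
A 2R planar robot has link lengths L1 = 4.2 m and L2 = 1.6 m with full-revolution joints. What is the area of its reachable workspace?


r_max = L1 + L2 = 5.8 m
r_min = |L1 - L2| = 2.6 m
Area = pi*(r_max^2 - r_min^2)
= pi*(33.64 - 6.76)
= pi * 26.88
= 84.446 m^2


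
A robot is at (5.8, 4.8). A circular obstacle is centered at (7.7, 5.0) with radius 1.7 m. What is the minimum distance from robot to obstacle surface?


center_dist = sqrt((5.8-7.7)^2 + (4.8-5.0)^2)
= sqrt(3.61 + 0.04)
= 1.9105
min_dist = center_dist - radius = 1.9105 - 1.7 = 0.2105 m


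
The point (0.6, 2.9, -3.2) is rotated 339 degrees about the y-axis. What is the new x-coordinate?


Rotation about y-axis: x' = x*cos(theta) + z*sin(theta)
= 0.6 * 0.9336 + -3.2 * -0.3584
= 1.7069


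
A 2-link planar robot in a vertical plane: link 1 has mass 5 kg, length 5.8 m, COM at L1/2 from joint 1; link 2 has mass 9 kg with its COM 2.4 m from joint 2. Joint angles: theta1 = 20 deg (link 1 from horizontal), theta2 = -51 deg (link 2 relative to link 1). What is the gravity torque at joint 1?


Horizontal distance from joint 1 to link-1 COM:
  x_c1 = (L1/2)*cos(t1) = 2.9 * 0.9397 = 2.7251 m
Horizontal distance from joint 1 to link-2 COM:
  x_c2 = L1*cos(t1) + Lc2*cos(t1+t2)
       = 5.8*0.9397 + 2.4*0.8572 = 7.5074 m
tau1 = m1*g*x_c1 + m2*g*x_c2
     = 5*9.81*2.7251 + 9*9.81*7.5074
     = 133.6666 + 662.83
     = 796.4966 Nm


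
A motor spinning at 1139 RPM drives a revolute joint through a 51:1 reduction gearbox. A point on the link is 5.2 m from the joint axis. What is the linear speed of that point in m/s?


omega_motor = 1139 * 2*pi/60 = 119.2758 rad/s
omega_joint = omega_motor / 51 = 2.3387 rad/s
v = omega_joint * r = 2.3387 * 5.2
= 12.1615 m/s


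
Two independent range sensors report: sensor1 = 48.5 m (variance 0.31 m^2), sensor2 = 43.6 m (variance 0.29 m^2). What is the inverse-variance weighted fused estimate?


w1 = (1/var1) / (1/var1 + 1/var2)
   = 3.2258 / (3.2258 + 3.4483) = 0.4833
w2 = 1 - w1 = 0.5167
fused = w1*s1 + w2*s2 = 23.4417 + 22.5267
= 45.9683 m


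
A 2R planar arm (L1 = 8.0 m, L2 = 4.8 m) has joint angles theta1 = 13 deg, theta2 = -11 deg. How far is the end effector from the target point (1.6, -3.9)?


End effector via forward kinematics:
x = L1*cos(t1) + L2*cos(t1+t2) = 12.592
y = L1*sin(t1) + L2*sin(t1+t2) = 1.9671
Distance to target:
d = sqrt((1.6 - 12.592)^2 + (-3.9 - 1.9671)^2)
= sqrt(120.8249 + 34.4232)
= 12.4599 m


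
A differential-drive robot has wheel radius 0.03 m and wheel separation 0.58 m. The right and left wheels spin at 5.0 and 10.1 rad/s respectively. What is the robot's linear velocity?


vR = r*wR = 0.03*5.0 = 0.15 m/s
vL = r*wL = 0.03*10.1 = 0.303 m/s
v = (vR+vL)/2 = 0.2265 m/s
omega = (vR-vL)/L = -0.2638 rad/s
linear velocity = 0.2265 m/s


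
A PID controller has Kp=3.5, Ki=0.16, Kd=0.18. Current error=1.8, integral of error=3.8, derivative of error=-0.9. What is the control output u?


u = Kp*e + Ki*int(e) + Kd*de/dt
= 3.5*1.8 + 0.16*3.8 + 0.18*(-0.9)
= 6.3 + 0.608 + -0.162
= 6.746


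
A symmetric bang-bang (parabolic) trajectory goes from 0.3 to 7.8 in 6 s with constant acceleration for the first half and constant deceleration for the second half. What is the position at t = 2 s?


Symmetric rest-to-rest: each phase covers (pf-p0)/2 in time T/2. 0.5*a*(T/2)^2 = (pf-p0)/2 => a = 4*(pf-p0)/T^2
a = 4*(7.8-0.3)/6^2 = 0.8333
t = 2 is in the acceleration phase (t <= T/2).
p = p0 + 0.5*a*t^2 = 0.3 + 0.5*0.8333*2^2
= 1.9667


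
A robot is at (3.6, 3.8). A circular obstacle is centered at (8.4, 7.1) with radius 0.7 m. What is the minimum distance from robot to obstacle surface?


center_dist = sqrt((3.6-8.4)^2 + (3.8-7.1)^2)
= sqrt(23.04 + 10.89)
= 5.8249
min_dist = center_dist - radius = 5.8249 - 0.7 = 5.1249 m


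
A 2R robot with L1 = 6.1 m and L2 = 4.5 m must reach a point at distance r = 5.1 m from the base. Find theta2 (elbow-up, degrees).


cos(theta2) = (r^2 - L1^2 - L2^2) / (2*L1*L2)
cos(theta2) = (26.01 - 37.21 - 20.25) / 54.9
cos(theta2) = -0.57286
theta2 = 124.9499 degrees


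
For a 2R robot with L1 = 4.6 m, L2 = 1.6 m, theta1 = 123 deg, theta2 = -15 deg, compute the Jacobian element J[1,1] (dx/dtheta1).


J[1,1] = -L1*sin(t1) - L2*sin(t1+t2)
= -4.6*sin(123) - 1.6*sin(108)
= -5.3796


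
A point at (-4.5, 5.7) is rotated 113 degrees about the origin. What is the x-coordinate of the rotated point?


x' = x*cos(theta) - y*sin(theta)
cos(113 deg) = -0.3907, sin(113 deg) = 0.9205
x' = -4.5 * -0.3907 - 5.7 * 0.9205
= 1.7583 - 5.2469
= -3.4886


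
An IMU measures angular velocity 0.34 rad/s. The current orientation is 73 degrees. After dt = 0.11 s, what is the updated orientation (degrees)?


delta_theta = w * dt = 0.34 * 0.11 = 0.0374 rad
= 2.1429 deg
theta_new = 73 + 2.1429 = 75.1429 deg


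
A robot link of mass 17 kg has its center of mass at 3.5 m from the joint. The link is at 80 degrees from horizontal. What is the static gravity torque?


tau = m*g*L*cos(angle)
= 17 * 9.81 * 3.5 * cos(80 deg)
= 17 * 9.81 * 3.5 * 0.1736
= 101.3576 Nm


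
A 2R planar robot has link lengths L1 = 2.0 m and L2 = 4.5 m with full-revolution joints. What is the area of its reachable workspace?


r_max = L1 + L2 = 6.5 m
r_min = |L1 - L2| = 2.5 m
Area = pi*(r_max^2 - r_min^2)
= pi*(42.25 - 6.25)
= pi * 36.0
= 113.0973 m^2


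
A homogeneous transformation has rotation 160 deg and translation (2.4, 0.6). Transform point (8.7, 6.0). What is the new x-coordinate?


x' = cos(theta)*px - sin(theta)*py + tx
= -0.9397*8.7 - 0.342*6.0 + 2.4
= -7.8274


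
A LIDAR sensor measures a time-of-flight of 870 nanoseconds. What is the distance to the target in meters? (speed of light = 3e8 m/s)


tof = 870 ns = 8.7e-07 s
dist = c * tof / 2
= 3e8 * 8.7e-07 / 2
= 130.5 m


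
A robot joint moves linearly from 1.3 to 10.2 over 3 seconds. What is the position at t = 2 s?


s = t/T = 2/3 = 0.6667
p(t) = p0 + (pf-p0)*s
= 1.3 + (10.2 - 1.3) * 0.6667
= 7.2333


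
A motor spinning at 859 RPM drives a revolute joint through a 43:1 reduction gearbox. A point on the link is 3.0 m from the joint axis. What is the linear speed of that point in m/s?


omega_motor = 859 * 2*pi/60 = 89.9543 rad/s
omega_joint = omega_motor / 43 = 2.092 rad/s
v = omega_joint * r = 2.092 * 3.0
= 6.2759 m/s


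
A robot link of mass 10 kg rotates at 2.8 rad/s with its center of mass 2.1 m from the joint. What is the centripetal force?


F = m * omega^2 * r
= 10 * 2.8^2 * 2.1
= 10 * 7.84 * 2.1
= 164.64 N


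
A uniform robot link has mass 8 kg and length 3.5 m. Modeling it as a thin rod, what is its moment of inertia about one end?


I = (1/3) * m * L^2
= (1/3) * 8 * 3.5^2
= 0.333333 * 8 * 12.25
= 32.6667 kg*m^2


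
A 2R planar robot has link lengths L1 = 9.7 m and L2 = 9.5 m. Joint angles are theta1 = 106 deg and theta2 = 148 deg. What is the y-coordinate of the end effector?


Convert angles to radians: theta1 = 1.85, theta2 = 2.5831
y = L1*sin(theta1) + L2*sin(theta1+theta2)
y = 9.3242 + -9.132
y = 0.1923


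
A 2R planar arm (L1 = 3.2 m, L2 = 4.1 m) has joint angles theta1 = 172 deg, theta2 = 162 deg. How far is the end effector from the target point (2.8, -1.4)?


End effector via forward kinematics:
x = L1*cos(t1) + L2*cos(t1+t2) = 0.5162
y = L1*sin(t1) + L2*sin(t1+t2) = -1.352
Distance to target:
d = sqrt((2.8 - 0.5162)^2 + (-1.4 - -1.352)^2)
= sqrt(5.2158 + 0.0023)
= 2.2843 m


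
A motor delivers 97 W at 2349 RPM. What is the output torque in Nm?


omega = 2349 * 2*pi/60 = 245.9867 rad/s
tau = P / omega = 97 / 245.9867
= 0.3943 Nm


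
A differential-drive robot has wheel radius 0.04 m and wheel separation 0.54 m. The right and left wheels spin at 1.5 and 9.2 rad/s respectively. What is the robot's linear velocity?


vR = r*wR = 0.04*1.5 = 0.06 m/s
vL = r*wL = 0.04*9.2 = 0.368 m/s
v = (vR+vL)/2 = 0.214 m/s
omega = (vR-vL)/L = -0.5704 rad/s
linear velocity = 0.214 m/s


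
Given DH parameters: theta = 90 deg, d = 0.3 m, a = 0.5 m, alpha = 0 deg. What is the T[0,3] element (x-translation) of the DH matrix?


T[0,3] = a * cos(theta)
= 0.5 * cos(90 deg)
= 0.5 * 0.0
= 0.0


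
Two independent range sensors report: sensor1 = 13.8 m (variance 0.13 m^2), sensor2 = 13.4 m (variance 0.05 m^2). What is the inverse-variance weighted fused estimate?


w1 = (1/var1) / (1/var1 + 1/var2)
   = 7.6923 / (7.6923 + 20.0) = 0.2778
w2 = 1 - w1 = 0.7222
fused = w1*s1 + w2*s2 = 3.8333 + 9.6778
= 13.5111 m


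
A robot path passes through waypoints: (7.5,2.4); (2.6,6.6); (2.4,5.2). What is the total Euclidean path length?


Segment lengths:
  seg1 = sqrt((-4.9)^2 + (4.2)^2) = 6.4537
  seg2 = sqrt((-0.2)^2 + (-1.4)^2) = 1.4142
Total = 7.8679


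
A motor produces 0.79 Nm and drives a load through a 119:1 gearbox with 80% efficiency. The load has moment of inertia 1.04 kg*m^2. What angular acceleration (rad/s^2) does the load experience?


tau_out = tau_motor * N * eta
= 0.79 * 119 * 0.8 = 75.208 Nm
alpha = tau_out / I = 75.208 / 1.04
= 72.3154 rad/s^2


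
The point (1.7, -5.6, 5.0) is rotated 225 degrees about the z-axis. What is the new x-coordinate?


Rotation about z-axis: x' = x*cos(theta) - y*sin(theta)
= 1.7 * -0.7071 - -5.6 * -0.7071
= -5.1619


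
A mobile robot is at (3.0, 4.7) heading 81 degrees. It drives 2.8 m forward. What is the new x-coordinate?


x_new = x0 + d*cos(theta)
= 3.0 + 2.8*cos(81)
= 3.0 + 0.438
= 3.438


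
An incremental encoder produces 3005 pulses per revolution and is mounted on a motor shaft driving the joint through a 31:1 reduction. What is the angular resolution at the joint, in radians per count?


counts per rev = 3005
effective counts at joint = 3005 * 31 = 93155
resolution = 2*pi / 93155
= 6.7449e-05 rad/count


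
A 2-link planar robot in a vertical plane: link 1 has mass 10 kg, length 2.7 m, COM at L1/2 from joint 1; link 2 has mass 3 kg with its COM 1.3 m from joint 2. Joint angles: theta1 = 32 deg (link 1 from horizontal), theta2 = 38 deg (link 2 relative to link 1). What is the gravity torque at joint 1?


Horizontal distance from joint 1 to link-1 COM:
  x_c1 = (L1/2)*cos(t1) = 1.35 * 0.848 = 1.1449 m
Horizontal distance from joint 1 to link-2 COM:
  x_c2 = L1*cos(t1) + Lc2*cos(t1+t2)
       = 2.7*0.848 + 1.3*0.342 = 2.7344 m
tau1 = m1*g*x_c1 + m2*g*x_c2
     = 10*9.81*1.1449 + 3*9.81*2.7344
     = 112.3112 + 80.4721
     = 192.7833 Nm


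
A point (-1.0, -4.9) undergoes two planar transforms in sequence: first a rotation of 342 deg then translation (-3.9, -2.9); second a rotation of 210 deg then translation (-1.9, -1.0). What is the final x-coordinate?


After transform 1:
x1 = cos(342)*-1.0 - sin(342)*-4.9 + -3.9 = -6.3652
y1 = sin(342)*-1.0 + cos(342)*-4.9 + -2.9 = -7.2512
After transform 2:
x2 = cos(210)*-6.3652 - sin(210)*-7.2512 + -1.9
= -0.0131


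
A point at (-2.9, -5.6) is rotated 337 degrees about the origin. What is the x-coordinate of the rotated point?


x' = x*cos(theta) - y*sin(theta)
cos(337 deg) = 0.9205, sin(337 deg) = -0.3907
x' = -2.9 * 0.9205 - -5.6 * -0.3907
= -2.6695 - 2.1881
= -4.8576


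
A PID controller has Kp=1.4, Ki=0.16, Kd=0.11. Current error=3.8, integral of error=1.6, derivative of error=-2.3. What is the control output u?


u = Kp*e + Ki*int(e) + Kd*de/dt
= 1.4*3.8 + 0.16*1.6 + 0.11*(-2.3)
= 5.32 + 0.256 + -0.253
= 5.323


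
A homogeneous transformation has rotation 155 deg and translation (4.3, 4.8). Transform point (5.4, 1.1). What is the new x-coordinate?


x' = cos(theta)*px - sin(theta)*py + tx
= -0.9063*5.4 - 0.4226*1.1 + 4.3
= -1.0589


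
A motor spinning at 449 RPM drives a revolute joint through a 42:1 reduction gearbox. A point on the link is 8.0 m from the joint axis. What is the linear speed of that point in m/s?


omega_motor = 449 * 2*pi/60 = 47.0192 rad/s
omega_joint = omega_motor / 42 = 1.1195 rad/s
v = omega_joint * r = 1.1195 * 8.0
= 8.956 m/s


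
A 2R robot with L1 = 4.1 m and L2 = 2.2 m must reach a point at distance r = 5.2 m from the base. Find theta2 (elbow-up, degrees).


cos(theta2) = (r^2 - L1^2 - L2^2) / (2*L1*L2)
cos(theta2) = (27.04 - 16.81 - 4.84) / 18.04
cos(theta2) = 0.29878
theta2 = 72.6156 degrees


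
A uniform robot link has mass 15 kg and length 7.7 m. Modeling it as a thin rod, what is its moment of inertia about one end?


I = (1/3) * m * L^2
= (1/3) * 15 * 7.7^2
= 0.333333 * 15 * 59.29
= 296.45 kg*m^2


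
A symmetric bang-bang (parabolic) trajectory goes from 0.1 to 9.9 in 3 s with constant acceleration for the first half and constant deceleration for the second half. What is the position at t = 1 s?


Symmetric rest-to-rest: each phase covers (pf-p0)/2 in time T/2. 0.5*a*(T/2)^2 = (pf-p0)/2 => a = 4*(pf-p0)/T^2
a = 4*(9.9-0.1)/3^2 = 4.3556
t = 1 is in the acceleration phase (t <= T/2).
p = p0 + 0.5*a*t^2 = 0.1 + 0.5*4.3556*1^2
= 2.2778


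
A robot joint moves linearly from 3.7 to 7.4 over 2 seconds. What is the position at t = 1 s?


s = t/T = 1/2 = 0.5
p(t) = p0 + (pf-p0)*s
= 3.7 + (7.4 - 3.7) * 0.5
= 5.55


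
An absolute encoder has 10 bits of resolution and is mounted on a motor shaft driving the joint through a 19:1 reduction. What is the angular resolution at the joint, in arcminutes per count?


counts = 2^10 = 1024
effective counts at joint = 1024 * 19 = 19456
resolution = 360*60 / 19456
= 1.1102 arcmin/count


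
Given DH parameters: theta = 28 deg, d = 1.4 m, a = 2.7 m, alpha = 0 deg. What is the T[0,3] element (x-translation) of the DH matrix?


T[0,3] = a * cos(theta)
= 2.7 * cos(28 deg)
= 2.7 * 0.8829
= 2.384


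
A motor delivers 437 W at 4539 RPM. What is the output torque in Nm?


omega = 4539 * 2*pi/60 = 475.323 rad/s
tau = P / omega = 437 / 475.323
= 0.9194 Nm


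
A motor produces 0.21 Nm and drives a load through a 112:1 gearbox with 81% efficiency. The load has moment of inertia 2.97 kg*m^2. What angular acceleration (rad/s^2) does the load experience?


tau_out = tau_motor * N * eta
= 0.21 * 112 * 0.81 = 19.0512 Nm
alpha = tau_out / I = 19.0512 / 2.97
= 6.4145 rad/s^2


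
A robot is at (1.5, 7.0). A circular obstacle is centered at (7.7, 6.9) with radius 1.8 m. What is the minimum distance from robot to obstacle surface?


center_dist = sqrt((1.5-7.7)^2 + (7.0-6.9)^2)
= sqrt(38.44 + 0.01)
= 6.2008
min_dist = center_dist - radius = 6.2008 - 1.8 = 4.4008 m


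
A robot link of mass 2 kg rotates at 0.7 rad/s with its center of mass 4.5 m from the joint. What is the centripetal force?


F = m * omega^2 * r
= 2 * 0.7^2 * 4.5
= 2 * 0.49 * 4.5
= 4.41 N


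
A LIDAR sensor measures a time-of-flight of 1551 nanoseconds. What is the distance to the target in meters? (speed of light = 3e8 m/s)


tof = 1551 ns = 1.551e-06 s
dist = c * tof / 2
= 3e8 * 1.551e-06 / 2
= 232.65 m


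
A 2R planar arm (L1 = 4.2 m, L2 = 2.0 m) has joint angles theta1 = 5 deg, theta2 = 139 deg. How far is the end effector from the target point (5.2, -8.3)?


End effector via forward kinematics:
x = L1*cos(t1) + L2*cos(t1+t2) = 2.566
y = L1*sin(t1) + L2*sin(t1+t2) = 1.5416
Distance to target:
d = sqrt((5.2 - 2.566)^2 + (-8.3 - 1.5416)^2)
= sqrt(6.938 + 96.8576)
= 10.188 m


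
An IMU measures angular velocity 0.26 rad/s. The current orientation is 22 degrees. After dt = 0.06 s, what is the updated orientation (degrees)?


delta_theta = w * dt = 0.26 * 0.06 = 0.0156 rad
= 0.8938 deg
theta_new = 22 + 0.8938 = 22.8938 deg


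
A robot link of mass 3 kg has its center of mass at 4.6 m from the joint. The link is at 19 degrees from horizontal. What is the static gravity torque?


tau = m*g*L*cos(angle)
= 3 * 9.81 * 4.6 * cos(19 deg)
= 3 * 9.81 * 4.6 * 0.9455
= 128.0024 Nm


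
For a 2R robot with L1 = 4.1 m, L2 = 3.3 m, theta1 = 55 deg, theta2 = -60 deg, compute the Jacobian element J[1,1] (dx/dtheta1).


J[1,1] = -L1*sin(t1) - L2*sin(t1+t2)
= -4.1*sin(55) - 3.3*sin(-5)
= -3.0709


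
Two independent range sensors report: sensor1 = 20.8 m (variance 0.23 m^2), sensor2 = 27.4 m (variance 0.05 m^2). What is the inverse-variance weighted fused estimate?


w1 = (1/var1) / (1/var1 + 1/var2)
   = 4.3478 / (4.3478 + 20.0) = 0.1786
w2 = 1 - w1 = 0.8214
fused = w1*s1 + w2*s2 = 3.7143 + 22.5071
= 26.2214 m


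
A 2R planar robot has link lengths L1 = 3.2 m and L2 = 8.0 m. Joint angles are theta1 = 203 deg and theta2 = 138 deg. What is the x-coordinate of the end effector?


Convert angles to radians: theta1 = 3.543, theta2 = 2.4086
x = L1*cos(theta1) + L2*cos(theta1+theta2)
x = -2.9456 + 7.5641
x = 4.6185


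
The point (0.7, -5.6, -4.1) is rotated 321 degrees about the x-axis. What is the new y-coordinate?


Rotation about x-axis: y' = y*cos(theta) - z*sin(theta)
= -5.6 * 0.7771 - -4.1 * -0.6293
= -6.9322


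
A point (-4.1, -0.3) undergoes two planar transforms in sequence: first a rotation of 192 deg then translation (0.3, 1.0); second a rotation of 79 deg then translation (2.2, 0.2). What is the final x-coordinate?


After transform 1:
x1 = cos(192)*-4.1 - sin(192)*-0.3 + 0.3 = 4.248
y1 = sin(192)*-4.1 + cos(192)*-0.3 + 1.0 = 2.1459
After transform 2:
x2 = cos(79)*4.248 - sin(79)*2.1459 + 2.2
= 0.9041


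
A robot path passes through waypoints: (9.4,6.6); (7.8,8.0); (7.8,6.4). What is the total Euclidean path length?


Segment lengths:
  seg1 = sqrt((-1.6)^2 + (1.4)^2) = 2.126
  seg2 = sqrt((0.0)^2 + (-1.6)^2) = 1.6
Total = 3.726


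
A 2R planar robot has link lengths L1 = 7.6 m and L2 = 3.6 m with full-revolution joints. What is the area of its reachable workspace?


r_max = L1 + L2 = 11.2 m
r_min = |L1 - L2| = 4.0 m
Area = pi*(r_max^2 - r_min^2)
= pi*(125.44 - 16.0)
= pi * 109.44
= 343.8159 m^2


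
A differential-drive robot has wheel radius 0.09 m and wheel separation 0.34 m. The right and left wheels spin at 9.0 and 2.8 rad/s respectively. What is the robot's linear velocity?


vR = r*wR = 0.09*9.0 = 0.81 m/s
vL = r*wL = 0.09*2.8 = 0.252 m/s
v = (vR+vL)/2 = 0.531 m/s
omega = (vR-vL)/L = 1.6412 rad/s
linear velocity = 0.531 m/s


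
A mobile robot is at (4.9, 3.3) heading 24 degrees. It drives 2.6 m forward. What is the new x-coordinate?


x_new = x0 + d*cos(theta)
= 4.9 + 2.6*cos(24)
= 4.9 + 2.3752
= 7.2752


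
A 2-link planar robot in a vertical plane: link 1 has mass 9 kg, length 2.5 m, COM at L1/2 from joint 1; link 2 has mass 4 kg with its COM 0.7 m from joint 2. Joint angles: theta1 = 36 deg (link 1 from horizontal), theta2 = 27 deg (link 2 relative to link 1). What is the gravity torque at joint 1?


Horizontal distance from joint 1 to link-1 COM:
  x_c1 = (L1/2)*cos(t1) = 1.25 * 0.809 = 1.0113 m
Horizontal distance from joint 1 to link-2 COM:
  x_c2 = L1*cos(t1) + Lc2*cos(t1+t2)
       = 2.5*0.809 + 0.7*0.454 = 2.3403 m
tau1 = m1*g*x_c1 + m2*g*x_c2
     = 9*9.81*1.0113 + 4*9.81*2.3403
     = 89.2851 + 91.8348
     = 181.1199 Nm


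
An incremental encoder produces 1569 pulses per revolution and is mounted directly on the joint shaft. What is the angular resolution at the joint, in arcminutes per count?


counts per rev = 1569
resolution = 360*60 / 1569
= 13.7667 arcmin/count


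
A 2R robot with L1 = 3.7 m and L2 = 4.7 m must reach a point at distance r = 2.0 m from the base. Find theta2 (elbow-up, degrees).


cos(theta2) = (r^2 - L1^2 - L2^2) / (2*L1*L2)
cos(theta2) = (4.0 - 13.69 - 22.09) / 34.78
cos(theta2) = -0.913744
theta2 = 156.0279 degrees


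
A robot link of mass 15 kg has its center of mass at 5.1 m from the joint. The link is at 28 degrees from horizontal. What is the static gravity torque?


tau = m*g*L*cos(angle)
= 15 * 9.81 * 5.1 * cos(28 deg)
= 15 * 9.81 * 5.1 * 0.8829
= 662.6213 Nm


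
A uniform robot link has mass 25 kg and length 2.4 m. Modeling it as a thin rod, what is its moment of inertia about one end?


I = (1/3) * m * L^2
= (1/3) * 25 * 2.4^2
= 0.333333 * 25 * 5.76
= 48.0 kg*m^2


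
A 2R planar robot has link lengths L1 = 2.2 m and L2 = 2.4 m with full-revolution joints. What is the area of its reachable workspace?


r_max = L1 + L2 = 4.6 m
r_min = |L1 - L2| = 0.2 m
Area = pi*(r_max^2 - r_min^2)
= pi*(21.16 - 0.04)
= pi * 21.12
= 66.3504 m^2


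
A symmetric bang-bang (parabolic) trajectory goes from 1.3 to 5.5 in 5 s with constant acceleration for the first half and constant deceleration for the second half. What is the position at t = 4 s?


Symmetric rest-to-rest: each phase covers (pf-p0)/2 in time T/2. 0.5*a*(T/2)^2 = (pf-p0)/2 => a = 4*(pf-p0)/T^2
a = 4*(5.5-1.3)/5^2 = 0.672
t = 4 is in the deceleration phase (t > T/2).
p = pf - 0.5*a*(T-t)^2 = 5.5 - 0.5*0.672*1^2
= 5.164


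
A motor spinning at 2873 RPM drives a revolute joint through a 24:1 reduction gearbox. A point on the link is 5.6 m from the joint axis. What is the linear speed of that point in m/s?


omega_motor = 2873 * 2*pi/60 = 300.8599 rad/s
omega_joint = omega_motor / 24 = 12.5358 rad/s
v = omega_joint * r = 12.5358 * 5.6
= 70.2006 m/s


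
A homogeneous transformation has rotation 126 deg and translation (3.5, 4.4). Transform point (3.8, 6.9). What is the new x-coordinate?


x' = cos(theta)*px - sin(theta)*py + tx
= -0.5878*3.8 - 0.809*6.9 + 3.5
= -4.3158


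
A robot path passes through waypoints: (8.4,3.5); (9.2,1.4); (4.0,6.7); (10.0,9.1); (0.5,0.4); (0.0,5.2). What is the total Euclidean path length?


Segment lengths:
  seg1 = sqrt((0.8)^2 + (-2.1)^2) = 2.2472
  seg2 = sqrt((-5.2)^2 + (5.3)^2) = 7.425
  seg3 = sqrt((6.0)^2 + (2.4)^2) = 6.4622
  seg4 = sqrt((-9.5)^2 + (-8.7)^2) = 12.8818
  seg5 = sqrt((-0.5)^2 + (4.8)^2) = 4.826
Total = 33.8421


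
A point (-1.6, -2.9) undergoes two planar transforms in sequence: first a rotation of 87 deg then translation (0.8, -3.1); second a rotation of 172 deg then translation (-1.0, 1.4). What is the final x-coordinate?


After transform 1:
x1 = cos(87)*-1.6 - sin(87)*-2.9 + 0.8 = 3.6123
y1 = sin(87)*-1.6 + cos(87)*-2.9 + -3.1 = -4.8496
After transform 2:
x2 = cos(172)*3.6123 - sin(172)*-4.8496 + -1.0
= -3.9022


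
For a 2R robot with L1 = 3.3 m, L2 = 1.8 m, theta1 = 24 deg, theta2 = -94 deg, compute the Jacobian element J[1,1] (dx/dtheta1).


J[1,1] = -L1*sin(t1) - L2*sin(t1+t2)
= -3.3*sin(24) - 1.8*sin(-70)
= 0.3492


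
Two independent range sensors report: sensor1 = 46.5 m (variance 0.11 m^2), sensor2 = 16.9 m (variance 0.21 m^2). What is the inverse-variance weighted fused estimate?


w1 = (1/var1) / (1/var1 + 1/var2)
   = 9.0909 / (9.0909 + 4.7619) = 0.6563
w2 = 1 - w1 = 0.3437
fused = w1*s1 + w2*s2 = 30.5156 + 5.8094
= 36.325 m


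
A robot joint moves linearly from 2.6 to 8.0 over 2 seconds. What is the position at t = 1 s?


s = t/T = 1/2 = 0.5
p(t) = p0 + (pf-p0)*s
= 2.6 + (8.0 - 2.6) * 0.5
= 5.3


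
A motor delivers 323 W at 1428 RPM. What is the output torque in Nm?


omega = 1428 * 2*pi/60 = 149.5398 rad/s
tau = P / omega = 323 / 149.5398
= 2.16 Nm


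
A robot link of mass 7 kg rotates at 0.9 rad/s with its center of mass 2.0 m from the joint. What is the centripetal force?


F = m * omega^2 * r
= 7 * 0.9^2 * 2.0
= 7 * 0.81 * 2.0
= 11.34 N


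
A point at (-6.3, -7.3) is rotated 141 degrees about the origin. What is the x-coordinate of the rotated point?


x' = x*cos(theta) - y*sin(theta)
cos(141 deg) = -0.7771, sin(141 deg) = 0.6293
x' = -6.3 * -0.7771 - -7.3 * 0.6293
= 4.896 - -4.594
= 9.4901


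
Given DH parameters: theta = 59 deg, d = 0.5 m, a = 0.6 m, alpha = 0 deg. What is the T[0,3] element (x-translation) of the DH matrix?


T[0,3] = a * cos(theta)
= 0.6 * cos(59 deg)
= 0.6 * 0.515
= 0.309


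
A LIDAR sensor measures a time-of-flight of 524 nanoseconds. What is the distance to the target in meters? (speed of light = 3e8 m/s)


tof = 524 ns = 5.24e-07 s
dist = c * tof / 2
= 3e8 * 5.24e-07 / 2
= 78.6 m


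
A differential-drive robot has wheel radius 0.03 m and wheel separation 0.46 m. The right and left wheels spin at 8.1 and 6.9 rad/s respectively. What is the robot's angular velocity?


vR = r*wR = 0.03*8.1 = 0.243 m/s
vL = r*wL = 0.03*6.9 = 0.207 m/s
v = (vR+vL)/2 = 0.225 m/s
omega = (vR-vL)/L = 0.0783 rad/s
angular velocity = 0.0783 rad/s


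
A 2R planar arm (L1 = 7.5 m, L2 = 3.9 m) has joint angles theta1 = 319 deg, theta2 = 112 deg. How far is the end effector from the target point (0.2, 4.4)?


End effector via forward kinematics:
x = L1*cos(t1) + L2*cos(t1+t2) = 6.93
y = L1*sin(t1) + L2*sin(t1+t2) = -1.2329
Distance to target:
d = sqrt((0.2 - 6.93)^2 + (4.4 - -1.2329)^2)
= sqrt(45.2934 + 31.7298)
= 8.7763 m


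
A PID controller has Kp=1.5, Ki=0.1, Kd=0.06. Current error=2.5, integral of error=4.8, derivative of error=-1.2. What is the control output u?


u = Kp*e + Ki*int(e) + Kd*de/dt
= 1.5*2.5 + 0.1*4.8 + 0.06*(-1.2)
= 3.75 + 0.48 + -0.072
= 4.158


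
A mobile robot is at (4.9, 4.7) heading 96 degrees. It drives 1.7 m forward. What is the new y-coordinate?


y_new = y0 + d*sin(theta)
= 4.7 + 1.7*sin(96)
= 4.7 + 1.6907
= 6.3907


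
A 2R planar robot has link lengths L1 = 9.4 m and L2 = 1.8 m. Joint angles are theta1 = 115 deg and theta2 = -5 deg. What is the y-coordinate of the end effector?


Convert angles to radians: theta1 = 2.0071, theta2 = -0.0873
y = L1*sin(theta1) + L2*sin(theta1+theta2)
y = 8.5193 + 1.6914
y = 10.2107


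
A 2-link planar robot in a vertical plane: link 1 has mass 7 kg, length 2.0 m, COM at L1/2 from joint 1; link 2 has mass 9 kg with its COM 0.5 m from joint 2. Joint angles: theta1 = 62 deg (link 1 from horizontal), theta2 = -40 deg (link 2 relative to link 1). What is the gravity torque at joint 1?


Horizontal distance from joint 1 to link-1 COM:
  x_c1 = (L1/2)*cos(t1) = 1.0 * 0.4695 = 0.4695 m
Horizontal distance from joint 1 to link-2 COM:
  x_c2 = L1*cos(t1) + Lc2*cos(t1+t2)
       = 2.0*0.4695 + 0.5*0.9272 = 1.4025 m
tau1 = m1*g*x_c1 + m2*g*x_c2
     = 7*9.81*0.4695 + 9*9.81*1.4025
     = 32.2386 + 123.8298
     = 156.0684 Nm


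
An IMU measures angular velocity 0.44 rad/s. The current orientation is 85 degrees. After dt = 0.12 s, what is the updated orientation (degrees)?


delta_theta = w * dt = 0.44 * 0.12 = 0.0528 rad
= 3.0252 deg
theta_new = 85 + 3.0252 = 88.0252 deg


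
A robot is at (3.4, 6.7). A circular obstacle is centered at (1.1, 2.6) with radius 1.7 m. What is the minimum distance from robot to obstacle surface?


center_dist = sqrt((3.4-1.1)^2 + (6.7-2.6)^2)
= sqrt(5.29 + 16.81)
= 4.7011
min_dist = center_dist - radius = 4.7011 - 1.7 = 3.0011 m


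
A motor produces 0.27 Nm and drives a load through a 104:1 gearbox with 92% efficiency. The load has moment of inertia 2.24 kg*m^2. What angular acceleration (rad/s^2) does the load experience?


tau_out = tau_motor * N * eta
= 0.27 * 104 * 0.92 = 25.8336 Nm
alpha = tau_out / I = 25.8336 / 2.24
= 11.5329 rad/s^2


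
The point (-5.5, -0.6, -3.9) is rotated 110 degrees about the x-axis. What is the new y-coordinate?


Rotation about x-axis: y' = y*cos(theta) - z*sin(theta)
= -0.6 * -0.342 - -3.9 * 0.9397
= 3.87


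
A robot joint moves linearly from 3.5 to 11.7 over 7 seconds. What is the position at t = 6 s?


s = t/T = 6/7 = 0.8571
p(t) = p0 + (pf-p0)*s
= 3.5 + (11.7 - 3.5) * 0.8571
= 10.5286


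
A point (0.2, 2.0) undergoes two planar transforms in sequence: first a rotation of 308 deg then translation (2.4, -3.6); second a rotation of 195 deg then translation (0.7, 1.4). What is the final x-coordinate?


After transform 1:
x1 = cos(308)*0.2 - sin(308)*2.0 + 2.4 = 4.0992
y1 = sin(308)*0.2 + cos(308)*2.0 + -3.6 = -2.5263
After transform 2:
x2 = cos(195)*4.0992 - sin(195)*-2.5263 + 0.7
= -3.9133


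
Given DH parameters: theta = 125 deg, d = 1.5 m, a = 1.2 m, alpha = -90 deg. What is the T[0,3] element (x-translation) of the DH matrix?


T[0,3] = a * cos(theta)
= 1.2 * cos(125 deg)
= 1.2 * -0.5736
= -0.6883


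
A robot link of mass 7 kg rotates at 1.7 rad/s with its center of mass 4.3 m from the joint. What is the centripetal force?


F = m * omega^2 * r
= 7 * 1.7^2 * 4.3
= 7 * 2.89 * 4.3
= 86.989 N


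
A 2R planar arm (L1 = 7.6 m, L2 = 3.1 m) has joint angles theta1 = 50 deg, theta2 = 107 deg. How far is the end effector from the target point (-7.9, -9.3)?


End effector via forward kinematics:
x = L1*cos(t1) + L2*cos(t1+t2) = 2.0316
y = L1*sin(t1) + L2*sin(t1+t2) = 7.0332
Distance to target:
d = sqrt((-7.9 - 2.0316)^2 + (-9.3 - 7.0332)^2)
= sqrt(98.6371 + 266.7736)
= 19.1157 m


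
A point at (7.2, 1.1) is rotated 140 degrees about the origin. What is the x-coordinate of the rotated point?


x' = x*cos(theta) - y*sin(theta)
cos(140 deg) = -0.766, sin(140 deg) = 0.6428
x' = 7.2 * -0.766 - 1.1 * 0.6428
= -5.5155 - 0.7071
= -6.2226


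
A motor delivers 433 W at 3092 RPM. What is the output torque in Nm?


omega = 3092 * 2*pi/60 = 323.7935 rad/s
tau = P / omega = 433 / 323.7935
= 1.3373 Nm


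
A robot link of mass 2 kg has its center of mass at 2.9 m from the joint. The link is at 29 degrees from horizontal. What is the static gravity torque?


tau = m*g*L*cos(angle)
= 2 * 9.81 * 2.9 * cos(29 deg)
= 2 * 9.81 * 2.9 * 0.8746
= 49.7641 Nm


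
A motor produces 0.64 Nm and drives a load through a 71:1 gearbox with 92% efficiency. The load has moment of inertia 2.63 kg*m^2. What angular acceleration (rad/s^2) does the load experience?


tau_out = tau_motor * N * eta
= 0.64 * 71 * 0.92 = 41.8048 Nm
alpha = tau_out / I = 41.8048 / 2.63
= 15.8954 rad/s^2


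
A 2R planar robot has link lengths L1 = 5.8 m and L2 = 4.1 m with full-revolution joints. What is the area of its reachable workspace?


r_max = L1 + L2 = 9.9 m
r_min = |L1 - L2| = 1.7 m
Area = pi*(r_max^2 - r_min^2)
= pi*(98.01 - 2.89)
= pi * 95.12
= 298.8283 m^2


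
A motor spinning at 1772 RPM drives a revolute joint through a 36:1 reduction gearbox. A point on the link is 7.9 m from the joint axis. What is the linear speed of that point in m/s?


omega_motor = 1772 * 2*pi/60 = 185.5634 rad/s
omega_joint = omega_motor / 36 = 5.1545 rad/s
v = omega_joint * r = 5.1545 * 7.9
= 40.7209 m/s


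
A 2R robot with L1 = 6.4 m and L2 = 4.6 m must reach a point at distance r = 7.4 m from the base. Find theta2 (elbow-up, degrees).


cos(theta2) = (r^2 - L1^2 - L2^2) / (2*L1*L2)
cos(theta2) = (54.76 - 40.96 - 21.16) / 58.88
cos(theta2) = -0.125
theta2 = 97.1808 degrees


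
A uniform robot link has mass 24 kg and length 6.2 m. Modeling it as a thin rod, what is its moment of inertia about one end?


I = (1/3) * m * L^2
= (1/3) * 24 * 6.2^2
= 0.333333 * 24 * 38.44
= 307.52 kg*m^2


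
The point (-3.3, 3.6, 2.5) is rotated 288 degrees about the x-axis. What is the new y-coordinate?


Rotation about x-axis: y' = y*cos(theta) - z*sin(theta)
= 3.6 * 0.309 - 2.5 * -0.9511
= 3.4901


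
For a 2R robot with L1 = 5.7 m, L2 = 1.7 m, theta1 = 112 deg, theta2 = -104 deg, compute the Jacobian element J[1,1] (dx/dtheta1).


J[1,1] = -L1*sin(t1) - L2*sin(t1+t2)
= -5.7*sin(112) - 1.7*sin(8)
= -5.5215


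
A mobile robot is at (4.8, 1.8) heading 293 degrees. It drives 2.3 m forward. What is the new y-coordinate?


y_new = y0 + d*sin(theta)
= 1.8 + 2.3*sin(293)
= 1.8 + -2.1172
= -0.3172


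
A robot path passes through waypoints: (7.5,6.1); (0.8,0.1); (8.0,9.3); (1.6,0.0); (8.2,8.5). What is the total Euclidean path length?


Segment lengths:
  seg1 = sqrt((-6.7)^2 + (-6.0)^2) = 8.9939
  seg2 = sqrt((7.2)^2 + (9.2)^2) = 11.6825
  seg3 = sqrt((-6.4)^2 + (-9.3)^2) = 11.2894
  seg4 = sqrt((6.6)^2 + (8.5)^2) = 10.7615
Total = 42.7272


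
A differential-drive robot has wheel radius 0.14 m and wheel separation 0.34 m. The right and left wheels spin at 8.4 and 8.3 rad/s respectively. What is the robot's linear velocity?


vR = r*wR = 0.14*8.4 = 1.176 m/s
vL = r*wL = 0.14*8.3 = 1.162 m/s
v = (vR+vL)/2 = 1.169 m/s
omega = (vR-vL)/L = 0.0412 rad/s
linear velocity = 1.169 m/s


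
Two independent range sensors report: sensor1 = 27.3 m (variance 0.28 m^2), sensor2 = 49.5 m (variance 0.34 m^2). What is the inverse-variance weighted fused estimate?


w1 = (1/var1) / (1/var1 + 1/var2)
   = 3.5714 / (3.5714 + 2.9412) = 0.5484
w2 = 1 - w1 = 0.4516
fused = w1*s1 + w2*s2 = 14.971 + 22.3548
= 37.3258 m


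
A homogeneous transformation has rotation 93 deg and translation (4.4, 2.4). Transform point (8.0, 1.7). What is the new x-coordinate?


x' = cos(theta)*px - sin(theta)*py + tx
= -0.0523*8.0 - 0.9986*1.7 + 4.4
= 2.2836


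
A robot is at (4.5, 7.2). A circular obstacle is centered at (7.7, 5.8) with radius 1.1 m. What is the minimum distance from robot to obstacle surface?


center_dist = sqrt((4.5-7.7)^2 + (7.2-5.8)^2)
= sqrt(10.24 + 1.96)
= 3.4928
min_dist = center_dist - radius = 3.4928 - 1.1 = 2.3928 m


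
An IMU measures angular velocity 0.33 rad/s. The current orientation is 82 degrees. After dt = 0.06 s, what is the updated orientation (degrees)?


delta_theta = w * dt = 0.33 * 0.06 = 0.0198 rad
= 1.1345 deg
theta_new = 82 + 1.1345 = 83.1345 deg


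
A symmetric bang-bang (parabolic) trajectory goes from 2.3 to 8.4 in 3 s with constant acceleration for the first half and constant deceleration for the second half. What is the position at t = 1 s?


Symmetric rest-to-rest: each phase covers (pf-p0)/2 in time T/2. 0.5*a*(T/2)^2 = (pf-p0)/2 => a = 4*(pf-p0)/T^2
a = 4*(8.4-2.3)/3^2 = 2.7111
t = 1 is in the acceleration phase (t <= T/2).
p = p0 + 0.5*a*t^2 = 2.3 + 0.5*2.7111*1^2
= 3.6556


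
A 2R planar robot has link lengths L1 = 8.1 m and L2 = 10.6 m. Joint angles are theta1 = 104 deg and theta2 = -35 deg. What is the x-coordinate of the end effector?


Convert angles to radians: theta1 = 1.8151, theta2 = -0.6109
x = L1*cos(theta1) + L2*cos(theta1+theta2)
x = -1.9596 + 3.7987
x = 1.8391


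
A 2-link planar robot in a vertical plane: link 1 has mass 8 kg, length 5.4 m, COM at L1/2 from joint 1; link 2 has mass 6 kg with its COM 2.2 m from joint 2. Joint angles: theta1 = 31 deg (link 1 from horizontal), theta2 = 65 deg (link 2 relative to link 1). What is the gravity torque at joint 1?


Horizontal distance from joint 1 to link-1 COM:
  x_c1 = (L1/2)*cos(t1) = 2.7 * 0.8572 = 2.3144 m
Horizontal distance from joint 1 to link-2 COM:
  x_c2 = L1*cos(t1) + Lc2*cos(t1+t2)
       = 5.4*0.8572 + 2.2*-0.1045 = 4.3987 m
tau1 = m1*g*x_c1 + m2*g*x_c2
     = 8*9.81*2.3144 + 6*9.81*4.3987
     = 181.6303 + 258.9099
     = 440.5402 Nm


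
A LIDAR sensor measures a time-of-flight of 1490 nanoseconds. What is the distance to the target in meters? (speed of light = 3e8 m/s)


tof = 1490 ns = 1.49e-06 s
dist = c * tof / 2
= 3e8 * 1.49e-06 / 2
= 223.5 m


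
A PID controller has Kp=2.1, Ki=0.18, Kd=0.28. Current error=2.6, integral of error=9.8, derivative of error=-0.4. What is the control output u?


u = Kp*e + Ki*int(e) + Kd*de/dt
= 2.1*2.6 + 0.18*9.8 + 0.28*(-0.4)
= 5.46 + 1.764 + -0.112
= 7.112


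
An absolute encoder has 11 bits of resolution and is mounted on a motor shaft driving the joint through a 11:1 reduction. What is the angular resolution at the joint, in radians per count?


counts = 2^11 = 2048
effective counts at joint = 2048 * 11 = 22528
resolution = 2*pi / 22528
= 2.7891e-04 rad/count


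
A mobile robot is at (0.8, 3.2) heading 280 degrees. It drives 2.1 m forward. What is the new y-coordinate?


y_new = y0 + d*sin(theta)
= 3.2 + 2.1*sin(280)
= 3.2 + -2.0681
= 1.1319


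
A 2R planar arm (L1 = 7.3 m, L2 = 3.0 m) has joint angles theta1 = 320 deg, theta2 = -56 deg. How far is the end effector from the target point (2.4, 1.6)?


End effector via forward kinematics:
x = L1*cos(t1) + L2*cos(t1+t2) = 5.2785
y = L1*sin(t1) + L2*sin(t1+t2) = -7.6759
Distance to target:
d = sqrt((2.4 - 5.2785)^2 + (1.6 - -7.6759)^2)
= sqrt(8.286 + 86.0426)
= 9.7123 m
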